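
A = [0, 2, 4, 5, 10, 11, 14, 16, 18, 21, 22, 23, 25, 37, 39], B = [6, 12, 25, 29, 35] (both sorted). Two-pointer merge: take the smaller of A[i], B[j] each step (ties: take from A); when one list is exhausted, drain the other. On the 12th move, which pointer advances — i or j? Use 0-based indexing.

[i=0,j=0] A[i]=0<=B[j]=6 take 0 → i++
[i=1,j=0] A[i]=2<=B[j]=6 take 2 → i++
[i=2,j=0] A[i]=4<=B[j]=6 take 4 → i++
[i=3,j=0] A[i]=5<=B[j]=6 take 5 → i++
[i=4,j=0] A[i]=10>B[j]=6 take 6 → j++
[i=4,j=1] A[i]=10<=B[j]=12 take 10 → i++
[i=5,j=1] A[i]=11<=B[j]=12 take 11 → i++
[i=6,j=1] A[i]=14>B[j]=12 take 12 → j++
[i=6,j=2] A[i]=14<=B[j]=25 take 14 → i++
[i=7,j=2] A[i]=16<=B[j]=25 take 16 → i++
[i=8,j=2] A[i]=18<=B[j]=25 take 18 → i++
[i=9,j=2] A[i]=21<=B[j]=25 take 21 → i++

i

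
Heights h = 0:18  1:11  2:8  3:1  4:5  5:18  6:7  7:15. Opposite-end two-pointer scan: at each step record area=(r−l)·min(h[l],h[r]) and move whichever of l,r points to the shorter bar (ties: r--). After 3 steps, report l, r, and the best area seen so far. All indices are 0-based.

l=0, r=4, best area=105

[0,7] min(18,15)*7=105 best=105 * → r--
[0,6] min(18,7)*6=42 best=105 → r--
[0,5] min(18,18)*5=90 best=105 → r--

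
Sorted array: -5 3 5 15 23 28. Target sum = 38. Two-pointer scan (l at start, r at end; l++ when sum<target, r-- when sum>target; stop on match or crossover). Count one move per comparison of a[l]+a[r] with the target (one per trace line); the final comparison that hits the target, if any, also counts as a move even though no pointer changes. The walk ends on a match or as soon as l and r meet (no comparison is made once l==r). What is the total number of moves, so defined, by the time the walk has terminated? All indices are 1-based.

l=1 r=6: -5+28=23 <38, l++
l=2 r=6: 3+28=31 <38, l++
l=3 r=6: 5+28=33 <38, l++
l=4 r=6: 15+28=43 >38, r--
l=4 r=5: 15+23=38, found

5 moves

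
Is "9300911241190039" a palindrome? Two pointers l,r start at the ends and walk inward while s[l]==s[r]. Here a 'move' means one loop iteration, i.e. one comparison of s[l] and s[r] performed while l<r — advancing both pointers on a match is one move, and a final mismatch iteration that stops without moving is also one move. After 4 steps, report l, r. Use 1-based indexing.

l=1 r=16: '9'=='9', l++,r--
l=2 r=15: '3'=='3', l++,r--
l=3 r=14: '0'=='0', l++,r--
l=4 r=13: '0'=='0', l++,r--

l=5, r=12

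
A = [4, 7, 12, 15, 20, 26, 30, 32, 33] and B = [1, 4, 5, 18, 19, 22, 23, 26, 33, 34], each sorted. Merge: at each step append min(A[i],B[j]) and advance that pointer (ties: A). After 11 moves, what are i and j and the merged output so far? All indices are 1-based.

[i=1,j=1] A[i]=4>B[j]=1 take 1 → j++
[i=1,j=2] A[i]=4<=B[j]=4 take 4 → i++
[i=2,j=2] A[i]=7>B[j]=4 take 4 → j++
[i=2,j=3] A[i]=7>B[j]=5 take 5 → j++
[i=2,j=4] A[i]=7<=B[j]=18 take 7 → i++
[i=3,j=4] A[i]=12<=B[j]=18 take 12 → i++
[i=4,j=4] A[i]=15<=B[j]=18 take 15 → i++
[i=5,j=4] A[i]=20>B[j]=18 take 18 → j++
[i=5,j=5] A[i]=20>B[j]=19 take 19 → j++
[i=5,j=6] A[i]=20<=B[j]=22 take 20 → i++
[i=6,j=6] A[i]=26>B[j]=22 take 22 → j++

i=6, j=7, merged so far=[1, 4, 4, 5, 7, 12, 15, 18, 19, 20, 22]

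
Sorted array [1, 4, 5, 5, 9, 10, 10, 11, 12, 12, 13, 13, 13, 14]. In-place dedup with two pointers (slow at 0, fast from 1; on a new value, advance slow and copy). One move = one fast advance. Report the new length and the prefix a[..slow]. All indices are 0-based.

length 9; prefix = [1, 4, 5, 9, 10, 11, 12, 13, 14]

(s=0,f=1) a[fast]=4≠a[slow]=1 write a[1]=4 → slow++,fast++
(s=1,f=2) a[fast]=5≠a[slow]=4 write a[2]=5 → slow++,fast++
(s=2,f=3) a[fast]=5=a[slow] dup → fast++
(s=2,f=4) a[fast]=9≠a[slow]=5 write a[3]=9 → slow++,fast++
(s=3,f=5) a[fast]=10≠a[slow]=9 write a[4]=10 → slow++,fast++
(s=4,f=6) a[fast]=10=a[slow] dup → fast++
(s=4,f=7) a[fast]=11≠a[slow]=10 write a[5]=11 → slow++,fast++
(s=5,f=8) a[fast]=12≠a[slow]=11 write a[6]=12 → slow++,fast++
(s=6,f=9) a[fast]=12=a[slow] dup → fast++
(s=6,f=10) a[fast]=13≠a[slow]=12 write a[7]=13 → slow++,fast++
(s=7,f=11) a[fast]=13=a[slow] dup → fast++
(s=7,f=12) a[fast]=13=a[slow] dup → fast++
(s=7,f=13) a[fast]=14≠a[slow]=13 write a[8]=14 → slow++,fast++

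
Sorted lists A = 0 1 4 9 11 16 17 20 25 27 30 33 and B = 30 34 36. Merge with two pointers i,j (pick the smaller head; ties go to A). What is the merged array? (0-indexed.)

i=0 j=0: A[i]=0<=B[j]=30 take 0, i++
i=1 j=0: A[i]=1<=B[j]=30 take 1, i++
i=2 j=0: A[i]=4<=B[j]=30 take 4, i++
i=3 j=0: A[i]=9<=B[j]=30 take 9, i++
i=4 j=0: A[i]=11<=B[j]=30 take 11, i++
i=5 j=0: A[i]=16<=B[j]=30 take 16, i++
i=6 j=0: A[i]=17<=B[j]=30 take 17, i++
i=7 j=0: A[i]=20<=B[j]=30 take 20, i++
i=8 j=0: A[i]=25<=B[j]=30 take 25, i++
i=9 j=0: A[i]=27<=B[j]=30 take 27, i++
i=10 j=0: A[i]=30<=B[j]=30 take 30, i++
i=11 j=0: A[i]=33>B[j]=30 take 30, j++
i=11 j=1: A[i]=33<=B[j]=34 take 33, i++
i=12 j=1: A done, take B[j]=34, j++
i=12 j=2: A done, take B[j]=36, j++

[0, 1, 4, 9, 11, 16, 17, 20, 25, 27, 30, 30, 33, 34, 36]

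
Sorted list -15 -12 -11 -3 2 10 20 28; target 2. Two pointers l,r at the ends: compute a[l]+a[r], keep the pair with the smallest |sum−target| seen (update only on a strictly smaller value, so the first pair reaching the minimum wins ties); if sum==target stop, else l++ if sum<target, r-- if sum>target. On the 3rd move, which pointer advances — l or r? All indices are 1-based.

l

[1,8] -15+28=13 d=11 * → r--
[1,7] -15+20=5 d=3 * → r--
[1,6] -15+10=-5 d=7 → l++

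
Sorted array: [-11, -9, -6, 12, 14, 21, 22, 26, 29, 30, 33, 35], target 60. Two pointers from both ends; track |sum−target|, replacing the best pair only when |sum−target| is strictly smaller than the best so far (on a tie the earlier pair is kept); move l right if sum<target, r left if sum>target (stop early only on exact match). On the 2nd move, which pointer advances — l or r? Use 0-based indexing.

l=0 r=11: -11+35=24 d=36 *, l++
l=1 r=11: -9+35=26 d=34 *, l++

l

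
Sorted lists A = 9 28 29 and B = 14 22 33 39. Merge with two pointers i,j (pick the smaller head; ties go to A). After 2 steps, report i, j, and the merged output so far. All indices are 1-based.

i=2, j=2, merged so far=[9, 14]

i=1 j=1: A[i]=9<=B[j]=14 take 9, i++
i=2 j=1: A[i]=28>B[j]=14 take 14, j++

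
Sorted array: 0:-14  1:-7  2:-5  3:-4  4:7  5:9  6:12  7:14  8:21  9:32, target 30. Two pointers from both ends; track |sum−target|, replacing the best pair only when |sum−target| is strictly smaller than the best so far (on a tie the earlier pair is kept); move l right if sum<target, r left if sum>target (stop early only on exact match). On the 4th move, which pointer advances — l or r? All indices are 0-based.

[0,9] -14+32=18 d=12 * → l++
[1,9] -7+32=25 d=5 * → l++
[2,9] -5+32=27 d=3 * → l++
[3,9] -4+32=28 d=2 * → l++

l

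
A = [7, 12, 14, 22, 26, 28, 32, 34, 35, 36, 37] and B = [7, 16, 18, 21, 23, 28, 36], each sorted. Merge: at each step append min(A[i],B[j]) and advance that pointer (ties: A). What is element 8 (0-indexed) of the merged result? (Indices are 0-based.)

i=0 j=0: A[i]=7<=B[j]=7 take 7, i++
i=1 j=0: A[i]=12>B[j]=7 take 7, j++
i=1 j=1: A[i]=12<=B[j]=16 take 12, i++
i=2 j=1: A[i]=14<=B[j]=16 take 14, i++
i=3 j=1: A[i]=22>B[j]=16 take 16, j++
i=3 j=2: A[i]=22>B[j]=18 take 18, j++
i=3 j=3: A[i]=22>B[j]=21 take 21, j++
i=3 j=4: A[i]=22<=B[j]=23 take 22, i++
i=4 j=4: A[i]=26>B[j]=23 take 23, j++
i=4 j=5: A[i]=26<=B[j]=28 take 26, i++
i=5 j=5: A[i]=28<=B[j]=28 take 28, i++
i=6 j=5: A[i]=32>B[j]=28 take 28, j++
i=6 j=6: A[i]=32<=B[j]=36 take 32, i++
i=7 j=6: A[i]=34<=B[j]=36 take 34, i++
i=8 j=6: A[i]=35<=B[j]=36 take 35, i++
i=9 j=6: A[i]=36<=B[j]=36 take 36, i++
i=10 j=6: A[i]=37>B[j]=36 take 36, j++
i=10 j=7: B done, take A[i]=37, i++

merged[8] = 23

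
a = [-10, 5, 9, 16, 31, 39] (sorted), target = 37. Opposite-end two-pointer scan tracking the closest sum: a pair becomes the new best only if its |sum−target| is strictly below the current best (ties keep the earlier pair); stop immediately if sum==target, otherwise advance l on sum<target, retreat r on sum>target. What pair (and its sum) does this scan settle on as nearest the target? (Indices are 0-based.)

pair (5, 31) with sum 36 (|Δ|=1)

[0,5] -10+39=29 d=8 * → l++
[1,5] 5+39=44 d=7 * → r--
[1,4] 5+31=36 d=1 * → l++
[2,4] 9+31=40 d=3 → r--
[2,3] 9+16=25 d=12 → l++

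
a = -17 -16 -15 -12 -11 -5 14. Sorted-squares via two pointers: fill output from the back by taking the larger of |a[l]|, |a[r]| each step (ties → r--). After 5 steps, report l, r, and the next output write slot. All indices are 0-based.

l=4, r=5, next write slot=1

l=0 r=6: |-17|>|14| out[6]=289, l++
l=1 r=6: |-16|>|14| out[5]=256, l++
l=2 r=6: |-15|>|14| out[4]=225, l++
l=3 r=6: |-12|<=|14| out[3]=196, r--
l=3 r=5: |-12|>|-5| out[2]=144, l++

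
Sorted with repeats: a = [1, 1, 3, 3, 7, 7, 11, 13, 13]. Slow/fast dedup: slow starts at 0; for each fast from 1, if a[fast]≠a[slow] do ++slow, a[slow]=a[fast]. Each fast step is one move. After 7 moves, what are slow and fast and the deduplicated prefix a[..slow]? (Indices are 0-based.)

(s=0,f=1) a[fast]=1=a[slow] dup → fast++
(s=0,f=2) a[fast]=3≠a[slow]=1 write a[1]=3 → slow++,fast++
(s=1,f=3) a[fast]=3=a[slow] dup → fast++
(s=1,f=4) a[fast]=7≠a[slow]=3 write a[2]=7 → slow++,fast++
(s=2,f=5) a[fast]=7=a[slow] dup → fast++
(s=2,f=6) a[fast]=11≠a[slow]=7 write a[3]=11 → slow++,fast++
(s=3,f=7) a[fast]=13≠a[slow]=11 write a[4]=13 → slow++,fast++

slow=4, fast=8, prefix=[1, 3, 7, 11, 13]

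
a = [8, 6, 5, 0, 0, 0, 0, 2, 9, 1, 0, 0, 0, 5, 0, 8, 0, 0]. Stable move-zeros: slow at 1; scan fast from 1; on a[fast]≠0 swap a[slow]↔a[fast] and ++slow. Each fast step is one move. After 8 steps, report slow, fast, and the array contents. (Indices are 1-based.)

slow=5, fast=9, a=[8, 6, 5, 2, 0, 0, 0, 0, 9, 1, 0, 0, 0, 5, 0, 8, 0, 0]

(s=1,f=1) a[fast]=8≠0 swap→a[1]=8 → slow++,fast++
(s=2,f=2) a[fast]=6≠0 swap→a[2]=6 → slow++,fast++
(s=3,f=3) a[fast]=5≠0 swap→a[3]=5 → slow++,fast++
(s=4,f=4) a[fast]=0 → fast++
(s=4,f=5) a[fast]=0 → fast++
(s=4,f=6) a[fast]=0 → fast++
(s=4,f=7) a[fast]=0 → fast++
(s=4,f=8) a[fast]=2≠0 swap→a[4]=2 → slow++,fast++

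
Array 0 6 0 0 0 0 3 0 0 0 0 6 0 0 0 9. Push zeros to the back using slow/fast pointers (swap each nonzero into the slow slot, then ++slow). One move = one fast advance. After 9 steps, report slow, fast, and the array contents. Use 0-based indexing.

slow=2, fast=9, a=[6, 3, 0, 0, 0, 0, 0, 0, 0, 0, 0, 6, 0, 0, 0, 9]

slow=0 fast=0: a[fast]=0, fast++
slow=0 fast=1: a[fast]=6≠0 swap→a[0]=6, slow++,fast++
slow=1 fast=2: a[fast]=0, fast++
slow=1 fast=3: a[fast]=0, fast++
slow=1 fast=4: a[fast]=0, fast++
slow=1 fast=5: a[fast]=0, fast++
slow=1 fast=6: a[fast]=3≠0 swap→a[1]=3, slow++,fast++
slow=2 fast=7: a[fast]=0, fast++
slow=2 fast=8: a[fast]=0, fast++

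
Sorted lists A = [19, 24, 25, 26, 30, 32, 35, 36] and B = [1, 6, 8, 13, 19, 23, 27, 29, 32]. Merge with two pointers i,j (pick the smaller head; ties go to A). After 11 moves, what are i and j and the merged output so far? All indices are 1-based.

[i=1,j=1] A[i]=19>B[j]=1 take 1 → j++
[i=1,j=2] A[i]=19>B[j]=6 take 6 → j++
[i=1,j=3] A[i]=19>B[j]=8 take 8 → j++
[i=1,j=4] A[i]=19>B[j]=13 take 13 → j++
[i=1,j=5] A[i]=19<=B[j]=19 take 19 → i++
[i=2,j=5] A[i]=24>B[j]=19 take 19 → j++
[i=2,j=6] A[i]=24>B[j]=23 take 23 → j++
[i=2,j=7] A[i]=24<=B[j]=27 take 24 → i++
[i=3,j=7] A[i]=25<=B[j]=27 take 25 → i++
[i=4,j=7] A[i]=26<=B[j]=27 take 26 → i++
[i=5,j=7] A[i]=30>B[j]=27 take 27 → j++

i=5, j=8, merged so far=[1, 6, 8, 13, 19, 19, 23, 24, 25, 26, 27]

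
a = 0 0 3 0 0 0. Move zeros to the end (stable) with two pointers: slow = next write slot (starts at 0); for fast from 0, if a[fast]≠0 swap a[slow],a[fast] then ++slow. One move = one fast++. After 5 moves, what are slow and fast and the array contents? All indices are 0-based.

slow=0 fast=0: a[fast]=0, fast++
slow=0 fast=1: a[fast]=0, fast++
slow=0 fast=2: a[fast]=3≠0 swap→a[0]=3, slow++,fast++
slow=1 fast=3: a[fast]=0, fast++
slow=1 fast=4: a[fast]=0, fast++

slow=1, fast=5, a=[3, 0, 0, 0, 0, 0]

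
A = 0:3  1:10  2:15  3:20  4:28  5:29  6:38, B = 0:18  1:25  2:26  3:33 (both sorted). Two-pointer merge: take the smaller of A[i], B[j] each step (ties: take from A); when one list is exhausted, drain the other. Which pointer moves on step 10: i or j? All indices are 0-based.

j

[i=0,j=0] A[i]=3<=B[j]=18 take 3 → i++
[i=1,j=0] A[i]=10<=B[j]=18 take 10 → i++
[i=2,j=0] A[i]=15<=B[j]=18 take 15 → i++
[i=3,j=0] A[i]=20>B[j]=18 take 18 → j++
[i=3,j=1] A[i]=20<=B[j]=25 take 20 → i++
[i=4,j=1] A[i]=28>B[j]=25 take 25 → j++
[i=4,j=2] A[i]=28>B[j]=26 take 26 → j++
[i=4,j=3] A[i]=28<=B[j]=33 take 28 → i++
[i=5,j=3] A[i]=29<=B[j]=33 take 29 → i++
[i=6,j=3] A[i]=38>B[j]=33 take 33 → j++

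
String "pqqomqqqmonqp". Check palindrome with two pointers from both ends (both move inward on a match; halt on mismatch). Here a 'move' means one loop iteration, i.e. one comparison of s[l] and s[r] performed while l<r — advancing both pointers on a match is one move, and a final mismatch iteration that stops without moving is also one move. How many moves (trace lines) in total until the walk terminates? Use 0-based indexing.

3 moves

[0,12] 'p'=='p' → l++,r--
[1,11] 'q'=='q' → l++,r--
[2,10] 'q'!='n' → stop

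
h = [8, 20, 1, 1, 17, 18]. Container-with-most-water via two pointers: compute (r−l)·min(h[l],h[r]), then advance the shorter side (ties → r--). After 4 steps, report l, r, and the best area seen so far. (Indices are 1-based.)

l=2, r=3, best area=72

[1,6] min(8,18)*5=40 best=40 * → l++
[2,6] min(20,18)*4=72 best=72 * → r--
[2,5] min(20,17)*3=51 best=72 → r--
[2,4] min(20,1)*2=2 best=72 → r--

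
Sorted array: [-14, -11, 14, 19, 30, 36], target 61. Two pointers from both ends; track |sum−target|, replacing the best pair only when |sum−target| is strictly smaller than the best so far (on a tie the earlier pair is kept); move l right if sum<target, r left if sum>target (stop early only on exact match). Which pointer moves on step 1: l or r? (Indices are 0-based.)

l

l=0 r=5: -14+36=22 d=39 *, l++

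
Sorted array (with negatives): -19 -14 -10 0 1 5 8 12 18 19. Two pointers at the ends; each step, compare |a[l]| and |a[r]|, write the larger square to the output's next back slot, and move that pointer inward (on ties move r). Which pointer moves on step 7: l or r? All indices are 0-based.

[0,9] |-19|<=|19| out[9]=361 → r--
[0,8] |-19|>|18| out[8]=361 → l++
[1,8] |-14|<=|18| out[7]=324 → r--
[1,7] |-14|>|12| out[6]=196 → l++
[2,7] |-10|<=|12| out[5]=144 → r--
[2,6] |-10|>|8| out[4]=100 → l++
[3,6] |0|<=|8| out[3]=64 → r--

r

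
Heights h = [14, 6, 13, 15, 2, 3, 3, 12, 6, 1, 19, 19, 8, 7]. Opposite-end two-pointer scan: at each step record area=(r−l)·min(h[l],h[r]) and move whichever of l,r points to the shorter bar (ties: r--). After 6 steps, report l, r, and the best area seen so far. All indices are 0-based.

l=4, r=11, best area=154

l=0 r=13: min(14,7)*13=91 best=91 *, r--
l=0 r=12: min(14,8)*12=96 best=96 *, r--
l=0 r=11: min(14,19)*11=154 best=154 *, l++
l=1 r=11: min(6,19)*10=60 best=154, l++
l=2 r=11: min(13,19)*9=117 best=154, l++
l=3 r=11: min(15,19)*8=120 best=154, l++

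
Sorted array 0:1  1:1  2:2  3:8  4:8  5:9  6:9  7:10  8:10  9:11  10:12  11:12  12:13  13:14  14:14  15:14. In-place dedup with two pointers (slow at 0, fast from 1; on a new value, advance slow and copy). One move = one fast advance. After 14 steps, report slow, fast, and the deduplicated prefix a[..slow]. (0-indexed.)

slow=0 fast=1: a[fast]=1=a[slow] dup, fast++
slow=0 fast=2: a[fast]=2≠a[slow]=1 write a[1]=2, slow++,fast++
slow=1 fast=3: a[fast]=8≠a[slow]=2 write a[2]=8, slow++,fast++
slow=2 fast=4: a[fast]=8=a[slow] dup, fast++
slow=2 fast=5: a[fast]=9≠a[slow]=8 write a[3]=9, slow++,fast++
slow=3 fast=6: a[fast]=9=a[slow] dup, fast++
slow=3 fast=7: a[fast]=10≠a[slow]=9 write a[4]=10, slow++,fast++
slow=4 fast=8: a[fast]=10=a[slow] dup, fast++
slow=4 fast=9: a[fast]=11≠a[slow]=10 write a[5]=11, slow++,fast++
slow=5 fast=10: a[fast]=12≠a[slow]=11 write a[6]=12, slow++,fast++
slow=6 fast=11: a[fast]=12=a[slow] dup, fast++
slow=6 fast=12: a[fast]=13≠a[slow]=12 write a[7]=13, slow++,fast++
slow=7 fast=13: a[fast]=14≠a[slow]=13 write a[8]=14, slow++,fast++
slow=8 fast=14: a[fast]=14=a[slow] dup, fast++

slow=8, fast=15, prefix=[1, 2, 8, 9, 10, 11, 12, 13, 14]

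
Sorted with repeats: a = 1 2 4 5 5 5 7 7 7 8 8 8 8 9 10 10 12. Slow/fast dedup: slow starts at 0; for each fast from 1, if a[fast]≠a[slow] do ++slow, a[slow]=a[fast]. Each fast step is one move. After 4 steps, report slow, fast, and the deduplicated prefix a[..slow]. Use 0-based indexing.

slow=0 fast=1: a[fast]=2≠a[slow]=1 write a[1]=2, slow++,fast++
slow=1 fast=2: a[fast]=4≠a[slow]=2 write a[2]=4, slow++,fast++
slow=2 fast=3: a[fast]=5≠a[slow]=4 write a[3]=5, slow++,fast++
slow=3 fast=4: a[fast]=5=a[slow] dup, fast++

slow=3, fast=5, prefix=[1, 2, 4, 5]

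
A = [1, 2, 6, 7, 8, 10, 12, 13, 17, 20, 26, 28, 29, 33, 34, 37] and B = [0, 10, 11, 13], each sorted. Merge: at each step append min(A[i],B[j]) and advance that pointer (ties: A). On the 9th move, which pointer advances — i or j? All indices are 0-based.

i=0 j=0: A[i]=1>B[j]=0 take 0, j++
i=0 j=1: A[i]=1<=B[j]=10 take 1, i++
i=1 j=1: A[i]=2<=B[j]=10 take 2, i++
i=2 j=1: A[i]=6<=B[j]=10 take 6, i++
i=3 j=1: A[i]=7<=B[j]=10 take 7, i++
i=4 j=1: A[i]=8<=B[j]=10 take 8, i++
i=5 j=1: A[i]=10<=B[j]=10 take 10, i++
i=6 j=1: A[i]=12>B[j]=10 take 10, j++
i=6 j=2: A[i]=12>B[j]=11 take 11, j++

j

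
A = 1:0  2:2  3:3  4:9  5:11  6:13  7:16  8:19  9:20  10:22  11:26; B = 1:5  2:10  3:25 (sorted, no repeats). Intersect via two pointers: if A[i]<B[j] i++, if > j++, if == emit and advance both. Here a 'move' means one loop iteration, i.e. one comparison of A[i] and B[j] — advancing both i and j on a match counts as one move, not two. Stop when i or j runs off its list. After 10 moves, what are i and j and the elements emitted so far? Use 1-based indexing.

i=9, j=3, emitted=[]

i=1 j=1: 0<5, i++
i=2 j=1: 2<5, i++
i=3 j=1: 3<5, i++
i=4 j=1: 9>5, j++
i=4 j=2: 9<10, i++
i=5 j=2: 11>10, j++
i=5 j=3: 11<25, i++
i=6 j=3: 13<25, i++
i=7 j=3: 16<25, i++
i=8 j=3: 19<25, i++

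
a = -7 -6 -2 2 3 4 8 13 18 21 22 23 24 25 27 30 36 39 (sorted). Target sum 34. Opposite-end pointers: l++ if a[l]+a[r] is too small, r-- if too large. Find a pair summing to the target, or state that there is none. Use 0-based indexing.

(-2, 36)

[0,17] -7+39=32 <34 → l++
[1,17] -6+39=33 <34 → l++
[2,17] -2+39=37 >34 → r--
[2,16] -2+36=34 → found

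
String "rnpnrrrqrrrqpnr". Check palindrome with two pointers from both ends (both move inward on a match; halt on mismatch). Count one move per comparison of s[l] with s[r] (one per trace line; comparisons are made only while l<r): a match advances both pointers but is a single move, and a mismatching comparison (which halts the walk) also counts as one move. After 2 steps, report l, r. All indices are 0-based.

l=2, r=12

[0,14] 'r'=='r' → l++,r--
[1,13] 'n'=='n' → l++,r--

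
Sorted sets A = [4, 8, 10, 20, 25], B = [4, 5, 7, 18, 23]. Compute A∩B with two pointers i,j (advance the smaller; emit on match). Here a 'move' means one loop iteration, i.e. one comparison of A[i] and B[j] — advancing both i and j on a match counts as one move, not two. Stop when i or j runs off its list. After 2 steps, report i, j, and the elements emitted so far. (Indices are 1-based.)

i=2, j=3, emitted=[4]

i=1 j=1: 4==4 emit, i++,j++
i=2 j=2: 8>5, j++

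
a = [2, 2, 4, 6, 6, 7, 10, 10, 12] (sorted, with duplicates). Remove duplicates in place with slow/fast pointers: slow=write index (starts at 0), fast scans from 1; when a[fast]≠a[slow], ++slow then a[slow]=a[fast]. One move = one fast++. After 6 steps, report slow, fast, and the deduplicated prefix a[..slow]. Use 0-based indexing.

(s=0,f=1) a[fast]=2=a[slow] dup → fast++
(s=0,f=2) a[fast]=4≠a[slow]=2 write a[1]=4 → slow++,fast++
(s=1,f=3) a[fast]=6≠a[slow]=4 write a[2]=6 → slow++,fast++
(s=2,f=4) a[fast]=6=a[slow] dup → fast++
(s=2,f=5) a[fast]=7≠a[slow]=6 write a[3]=7 → slow++,fast++
(s=3,f=6) a[fast]=10≠a[slow]=7 write a[4]=10 → slow++,fast++

slow=4, fast=7, prefix=[2, 4, 6, 7, 10]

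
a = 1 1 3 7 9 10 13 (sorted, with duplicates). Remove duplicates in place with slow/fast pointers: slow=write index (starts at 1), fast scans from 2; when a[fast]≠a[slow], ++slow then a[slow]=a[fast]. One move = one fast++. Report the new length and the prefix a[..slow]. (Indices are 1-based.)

(s=1,f=2) a[fast]=1=a[slow] dup → fast++
(s=1,f=3) a[fast]=3≠a[slow]=1 write a[2]=3 → slow++,fast++
(s=2,f=4) a[fast]=7≠a[slow]=3 write a[3]=7 → slow++,fast++
(s=3,f=5) a[fast]=9≠a[slow]=7 write a[4]=9 → slow++,fast++
(s=4,f=6) a[fast]=10≠a[slow]=9 write a[5]=10 → slow++,fast++
(s=5,f=7) a[fast]=13≠a[slow]=10 write a[6]=13 → slow++,fast++

length 6; prefix = [1, 3, 7, 9, 10, 13]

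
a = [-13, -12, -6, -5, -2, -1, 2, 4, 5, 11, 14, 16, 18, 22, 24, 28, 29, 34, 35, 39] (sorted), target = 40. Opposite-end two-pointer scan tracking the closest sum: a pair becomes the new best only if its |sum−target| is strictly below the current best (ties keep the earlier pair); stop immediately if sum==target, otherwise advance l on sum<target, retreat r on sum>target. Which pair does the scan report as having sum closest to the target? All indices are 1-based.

pair (5, 35) with sum 40 (|Δ|=0)

[1,20] -13+39=26 d=14 * → l++
[2,20] -12+39=27 d=13 * → l++
[3,20] -6+39=33 d=7 * → l++
[4,20] -5+39=34 d=6 * → l++
[5,20] -2+39=37 d=3 * → l++
[6,20] -1+39=38 d=2 * → l++
[7,20] 2+39=41 d=1 * → r--
[7,19] 2+35=37 d=3 → l++
[8,19] 4+35=39 d=1 → l++
[9,19] 5+35=40 d=0 * → stop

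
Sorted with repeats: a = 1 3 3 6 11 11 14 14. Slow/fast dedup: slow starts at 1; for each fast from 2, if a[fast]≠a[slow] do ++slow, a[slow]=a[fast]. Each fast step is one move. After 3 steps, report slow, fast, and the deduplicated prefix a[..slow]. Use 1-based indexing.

(s=1,f=2) a[fast]=3≠a[slow]=1 write a[2]=3 → slow++,fast++
(s=2,f=3) a[fast]=3=a[slow] dup → fast++
(s=2,f=4) a[fast]=6≠a[slow]=3 write a[3]=6 → slow++,fast++

slow=3, fast=5, prefix=[1, 3, 6]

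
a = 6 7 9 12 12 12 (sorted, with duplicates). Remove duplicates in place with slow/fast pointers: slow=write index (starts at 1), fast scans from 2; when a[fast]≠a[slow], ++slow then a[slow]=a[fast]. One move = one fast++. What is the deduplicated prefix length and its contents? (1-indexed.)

(s=1,f=2) a[fast]=7≠a[slow]=6 write a[2]=7 → slow++,fast++
(s=2,f=3) a[fast]=9≠a[slow]=7 write a[3]=9 → slow++,fast++
(s=3,f=4) a[fast]=12≠a[slow]=9 write a[4]=12 → slow++,fast++
(s=4,f=5) a[fast]=12=a[slow] dup → fast++
(s=4,f=6) a[fast]=12=a[slow] dup → fast++

length 4; prefix = [6, 7, 9, 12]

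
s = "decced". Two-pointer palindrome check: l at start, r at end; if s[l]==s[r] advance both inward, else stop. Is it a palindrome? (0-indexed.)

palindrome

l=0 r=5: 'd'=='d', l++,r--
l=1 r=4: 'e'=='e', l++,r--
l=2 r=3: 'c'=='c', l++,r--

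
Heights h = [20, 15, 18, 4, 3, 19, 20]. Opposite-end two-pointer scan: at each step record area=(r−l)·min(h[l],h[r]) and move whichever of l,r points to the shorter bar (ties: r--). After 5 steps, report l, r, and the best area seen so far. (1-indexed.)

[1,7] min(20,20)*6=120 best=120 * → r--
[1,6] min(20,19)*5=95 best=120 → r--
[1,5] min(20,3)*4=12 best=120 → r--
[1,4] min(20,4)*3=12 best=120 → r--
[1,3] min(20,18)*2=36 best=120 → r--

l=1, r=2, best area=120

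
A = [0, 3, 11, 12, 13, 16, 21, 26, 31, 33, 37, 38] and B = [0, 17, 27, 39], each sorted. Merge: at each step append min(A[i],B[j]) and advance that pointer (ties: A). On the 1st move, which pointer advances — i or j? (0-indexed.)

[i=0,j=0] A[i]=0<=B[j]=0 take 0 → i++

i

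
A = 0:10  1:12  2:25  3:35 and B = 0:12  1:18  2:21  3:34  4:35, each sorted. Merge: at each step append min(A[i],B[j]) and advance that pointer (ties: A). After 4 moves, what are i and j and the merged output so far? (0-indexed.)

i=2, j=2, merged so far=[10, 12, 12, 18]

[i=0,j=0] A[i]=10<=B[j]=12 take 10 → i++
[i=1,j=0] A[i]=12<=B[j]=12 take 12 → i++
[i=2,j=0] A[i]=25>B[j]=12 take 12 → j++
[i=2,j=1] A[i]=25>B[j]=18 take 18 → j++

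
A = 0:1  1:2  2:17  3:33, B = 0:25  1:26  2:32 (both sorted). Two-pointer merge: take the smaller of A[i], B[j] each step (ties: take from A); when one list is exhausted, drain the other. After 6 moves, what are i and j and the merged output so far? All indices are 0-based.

i=3, j=3, merged so far=[1, 2, 17, 25, 26, 32]

i=0 j=0: A[i]=1<=B[j]=25 take 1, i++
i=1 j=0: A[i]=2<=B[j]=25 take 2, i++
i=2 j=0: A[i]=17<=B[j]=25 take 17, i++
i=3 j=0: A[i]=33>B[j]=25 take 25, j++
i=3 j=1: A[i]=33>B[j]=26 take 26, j++
i=3 j=2: A[i]=33>B[j]=32 take 32, j++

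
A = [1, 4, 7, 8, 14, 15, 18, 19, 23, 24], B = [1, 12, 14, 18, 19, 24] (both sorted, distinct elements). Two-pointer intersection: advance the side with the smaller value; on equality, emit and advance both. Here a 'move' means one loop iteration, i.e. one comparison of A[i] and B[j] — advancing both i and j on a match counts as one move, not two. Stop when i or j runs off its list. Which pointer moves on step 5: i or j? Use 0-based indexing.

[i=0,j=0] 1==1 emit → i++,j++
[i=1,j=1] 4<12 → i++
[i=2,j=1] 7<12 → i++
[i=3,j=1] 8<12 → i++
[i=4,j=1] 14>12 → j++

j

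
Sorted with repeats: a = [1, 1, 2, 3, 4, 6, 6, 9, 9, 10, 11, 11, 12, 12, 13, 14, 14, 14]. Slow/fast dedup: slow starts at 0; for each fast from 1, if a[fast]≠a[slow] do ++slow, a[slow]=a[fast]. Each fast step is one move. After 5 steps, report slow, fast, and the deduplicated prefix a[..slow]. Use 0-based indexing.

slow=4, fast=6, prefix=[1, 2, 3, 4, 6]

slow=0 fast=1: a[fast]=1=a[slow] dup, fast++
slow=0 fast=2: a[fast]=2≠a[slow]=1 write a[1]=2, slow++,fast++
slow=1 fast=3: a[fast]=3≠a[slow]=2 write a[2]=3, slow++,fast++
slow=2 fast=4: a[fast]=4≠a[slow]=3 write a[3]=4, slow++,fast++
slow=3 fast=5: a[fast]=6≠a[slow]=4 write a[4]=6, slow++,fast++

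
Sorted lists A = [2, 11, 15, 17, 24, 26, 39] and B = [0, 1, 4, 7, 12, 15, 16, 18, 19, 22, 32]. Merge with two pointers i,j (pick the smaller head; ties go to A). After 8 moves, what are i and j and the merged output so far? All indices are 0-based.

i=3, j=5, merged so far=[0, 1, 2, 4, 7, 11, 12, 15]

[i=0,j=0] A[i]=2>B[j]=0 take 0 → j++
[i=0,j=1] A[i]=2>B[j]=1 take 1 → j++
[i=0,j=2] A[i]=2<=B[j]=4 take 2 → i++
[i=1,j=2] A[i]=11>B[j]=4 take 4 → j++
[i=1,j=3] A[i]=11>B[j]=7 take 7 → j++
[i=1,j=4] A[i]=11<=B[j]=12 take 11 → i++
[i=2,j=4] A[i]=15>B[j]=12 take 12 → j++
[i=2,j=5] A[i]=15<=B[j]=15 take 15 → i++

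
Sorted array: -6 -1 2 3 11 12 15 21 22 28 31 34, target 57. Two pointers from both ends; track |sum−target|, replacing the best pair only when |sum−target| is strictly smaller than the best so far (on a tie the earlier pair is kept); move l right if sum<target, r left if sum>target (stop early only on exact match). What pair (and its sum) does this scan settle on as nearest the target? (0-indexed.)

[0,11] -6+34=28 d=29 * → l++
[1,11] -1+34=33 d=24 * → l++
[2,11] 2+34=36 d=21 * → l++
[3,11] 3+34=37 d=20 * → l++
[4,11] 11+34=45 d=12 * → l++
[5,11] 12+34=46 d=11 * → l++
[6,11] 15+34=49 d=8 * → l++
[7,11] 21+34=55 d=2 * → l++
[8,11] 22+34=56 d=1 * → l++
[9,11] 28+34=62 d=5 → r--
[9,10] 28+31=59 d=2 → r--

pair (22, 34) with sum 56 (|Δ|=1)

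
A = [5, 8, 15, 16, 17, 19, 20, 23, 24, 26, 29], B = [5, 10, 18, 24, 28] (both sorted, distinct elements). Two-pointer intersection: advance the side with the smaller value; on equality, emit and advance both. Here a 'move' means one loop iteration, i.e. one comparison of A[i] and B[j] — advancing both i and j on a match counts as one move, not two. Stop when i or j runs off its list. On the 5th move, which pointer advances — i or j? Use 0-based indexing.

[i=0,j=0] 5==5 emit → i++,j++
[i=1,j=1] 8<10 → i++
[i=2,j=1] 15>10 → j++
[i=2,j=2] 15<18 → i++
[i=3,j=2] 16<18 → i++

i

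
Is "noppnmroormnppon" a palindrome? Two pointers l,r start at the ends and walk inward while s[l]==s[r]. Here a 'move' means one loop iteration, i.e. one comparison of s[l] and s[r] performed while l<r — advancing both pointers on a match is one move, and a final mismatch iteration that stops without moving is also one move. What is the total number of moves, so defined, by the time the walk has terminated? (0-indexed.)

8 moves

l=0 r=15: 'n'=='n', l++,r--
l=1 r=14: 'o'=='o', l++,r--
l=2 r=13: 'p'=='p', l++,r--
l=3 r=12: 'p'=='p', l++,r--
l=4 r=11: 'n'=='n', l++,r--
l=5 r=10: 'm'=='m', l++,r--
l=6 r=9: 'r'=='r', l++,r--
l=7 r=8: 'o'=='o', l++,r--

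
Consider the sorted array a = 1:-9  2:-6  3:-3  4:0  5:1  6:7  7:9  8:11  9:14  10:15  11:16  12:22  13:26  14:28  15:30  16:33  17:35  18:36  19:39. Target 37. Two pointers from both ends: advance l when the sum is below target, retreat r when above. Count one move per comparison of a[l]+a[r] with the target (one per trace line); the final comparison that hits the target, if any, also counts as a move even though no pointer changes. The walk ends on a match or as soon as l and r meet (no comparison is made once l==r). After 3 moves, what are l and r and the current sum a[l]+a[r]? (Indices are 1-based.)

[1,19] -9+39=30 <37 → l++
[2,19] -6+39=33 <37 → l++
[3,19] -3+39=36 <37 → l++

l=4, r=19, sum=39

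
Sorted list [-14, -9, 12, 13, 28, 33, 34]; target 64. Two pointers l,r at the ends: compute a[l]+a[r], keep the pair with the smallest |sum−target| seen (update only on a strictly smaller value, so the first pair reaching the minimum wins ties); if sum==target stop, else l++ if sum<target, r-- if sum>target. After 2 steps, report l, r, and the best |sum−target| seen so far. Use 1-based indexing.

l=3, r=7, best |Δ|=39

[1,7] -14+34=20 d=44 * → l++
[2,7] -9+34=25 d=39 * → l++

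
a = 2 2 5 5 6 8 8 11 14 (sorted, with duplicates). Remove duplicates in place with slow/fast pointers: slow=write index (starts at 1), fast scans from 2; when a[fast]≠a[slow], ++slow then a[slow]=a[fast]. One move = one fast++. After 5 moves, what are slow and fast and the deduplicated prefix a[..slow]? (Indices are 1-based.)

slow=4, fast=7, prefix=[2, 5, 6, 8]

slow=1 fast=2: a[fast]=2=a[slow] dup, fast++
slow=1 fast=3: a[fast]=5≠a[slow]=2 write a[2]=5, slow++,fast++
slow=2 fast=4: a[fast]=5=a[slow] dup, fast++
slow=2 fast=5: a[fast]=6≠a[slow]=5 write a[3]=6, slow++,fast++
slow=3 fast=6: a[fast]=8≠a[slow]=6 write a[4]=8, slow++,fast++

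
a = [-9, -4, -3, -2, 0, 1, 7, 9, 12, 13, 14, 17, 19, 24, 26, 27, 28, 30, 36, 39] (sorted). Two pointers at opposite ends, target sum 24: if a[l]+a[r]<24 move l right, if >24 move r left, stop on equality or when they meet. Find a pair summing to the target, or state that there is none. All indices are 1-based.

(-4, 28)

l=1 r=20: -9+39=30 >24, r--
l=1 r=19: -9+36=27 >24, r--
l=1 r=18: -9+30=21 <24, l++
l=2 r=18: -4+30=26 >24, r--
l=2 r=17: -4+28=24, found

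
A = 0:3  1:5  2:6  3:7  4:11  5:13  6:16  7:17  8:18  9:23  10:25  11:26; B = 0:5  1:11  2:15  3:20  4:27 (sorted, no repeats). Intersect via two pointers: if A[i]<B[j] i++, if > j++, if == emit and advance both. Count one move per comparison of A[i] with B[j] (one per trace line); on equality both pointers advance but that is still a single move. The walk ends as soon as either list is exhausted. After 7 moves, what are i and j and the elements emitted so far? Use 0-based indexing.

i=6, j=3, emitted=[5, 11]

[i=0,j=0] 3<5 → i++
[i=1,j=0] 5==5 emit → i++,j++
[i=2,j=1] 6<11 → i++
[i=3,j=1] 7<11 → i++
[i=4,j=1] 11==11 emit → i++,j++
[i=5,j=2] 13<15 → i++
[i=6,j=2] 16>15 → j++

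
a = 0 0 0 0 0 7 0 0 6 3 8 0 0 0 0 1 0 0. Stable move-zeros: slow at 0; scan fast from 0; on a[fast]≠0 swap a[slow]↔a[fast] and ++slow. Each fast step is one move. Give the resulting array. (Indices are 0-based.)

[7, 6, 3, 8, 1, 0, 0, 0, 0, 0, 0, 0, 0, 0, 0, 0, 0, 0]

slow=0 fast=0: a[fast]=0, fast++
slow=0 fast=1: a[fast]=0, fast++
slow=0 fast=2: a[fast]=0, fast++
slow=0 fast=3: a[fast]=0, fast++
slow=0 fast=4: a[fast]=0, fast++
slow=0 fast=5: a[fast]=7≠0 swap→a[0]=7, slow++,fast++
slow=1 fast=6: a[fast]=0, fast++
slow=1 fast=7: a[fast]=0, fast++
slow=1 fast=8: a[fast]=6≠0 swap→a[1]=6, slow++,fast++
slow=2 fast=9: a[fast]=3≠0 swap→a[2]=3, slow++,fast++
slow=3 fast=10: a[fast]=8≠0 swap→a[3]=8, slow++,fast++
slow=4 fast=11: a[fast]=0, fast++
slow=4 fast=12: a[fast]=0, fast++
slow=4 fast=13: a[fast]=0, fast++
slow=4 fast=14: a[fast]=0, fast++
slow=4 fast=15: a[fast]=1≠0 swap→a[4]=1, slow++,fast++
slow=5 fast=16: a[fast]=0, fast++
slow=5 fast=17: a[fast]=0, fast++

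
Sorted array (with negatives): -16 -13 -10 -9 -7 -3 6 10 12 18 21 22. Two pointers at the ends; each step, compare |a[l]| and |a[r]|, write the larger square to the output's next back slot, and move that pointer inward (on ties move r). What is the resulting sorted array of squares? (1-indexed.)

l=1 r=12: |-16|<=|22| out[12]=484, r--
l=1 r=11: |-16|<=|21| out[11]=441, r--
l=1 r=10: |-16|<=|18| out[10]=324, r--
l=1 r=9: |-16|>|12| out[9]=256, l++
l=2 r=9: |-13|>|12| out[8]=169, l++
l=3 r=9: |-10|<=|12| out[7]=144, r--
l=3 r=8: |-10|<=|10| out[6]=100, r--
l=3 r=7: |-10|>|6| out[5]=100, l++
l=4 r=7: |-9|>|6| out[4]=81, l++
l=5 r=7: |-7|>|6| out[3]=49, l++
l=6 r=7: |-3|<=|6| out[2]=36, r--
l=6 r=6: |-3|<=|-3| out[1]=9, r--

[9, 36, 49, 81, 100, 100, 144, 169, 256, 324, 441, 484]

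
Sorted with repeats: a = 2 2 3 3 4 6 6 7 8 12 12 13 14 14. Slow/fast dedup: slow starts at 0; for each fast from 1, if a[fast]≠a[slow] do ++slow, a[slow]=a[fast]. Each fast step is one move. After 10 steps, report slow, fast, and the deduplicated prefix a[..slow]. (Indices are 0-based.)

slow=6, fast=11, prefix=[2, 3, 4, 6, 7, 8, 12]

(s=0,f=1) a[fast]=2=a[slow] dup → fast++
(s=0,f=2) a[fast]=3≠a[slow]=2 write a[1]=3 → slow++,fast++
(s=1,f=3) a[fast]=3=a[slow] dup → fast++
(s=1,f=4) a[fast]=4≠a[slow]=3 write a[2]=4 → slow++,fast++
(s=2,f=5) a[fast]=6≠a[slow]=4 write a[3]=6 → slow++,fast++
(s=3,f=6) a[fast]=6=a[slow] dup → fast++
(s=3,f=7) a[fast]=7≠a[slow]=6 write a[4]=7 → slow++,fast++
(s=4,f=8) a[fast]=8≠a[slow]=7 write a[5]=8 → slow++,fast++
(s=5,f=9) a[fast]=12≠a[slow]=8 write a[6]=12 → slow++,fast++
(s=6,f=10) a[fast]=12=a[slow] dup → fast++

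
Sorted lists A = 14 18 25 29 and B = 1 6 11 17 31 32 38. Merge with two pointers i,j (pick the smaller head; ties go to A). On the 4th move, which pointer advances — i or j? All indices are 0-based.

i

i=0 j=0: A[i]=14>B[j]=1 take 1, j++
i=0 j=1: A[i]=14>B[j]=6 take 6, j++
i=0 j=2: A[i]=14>B[j]=11 take 11, j++
i=0 j=3: A[i]=14<=B[j]=17 take 14, i++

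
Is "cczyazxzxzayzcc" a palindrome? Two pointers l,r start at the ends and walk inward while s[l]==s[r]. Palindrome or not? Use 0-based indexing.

palindrome

[0,14] 'c'=='c' → l++,r--
[1,13] 'c'=='c' → l++,r--
[2,12] 'z'=='z' → l++,r--
[3,11] 'y'=='y' → l++,r--
[4,10] 'a'=='a' → l++,r--
[5,9] 'z'=='z' → l++,r--
[6,8] 'x'=='x' → l++,r--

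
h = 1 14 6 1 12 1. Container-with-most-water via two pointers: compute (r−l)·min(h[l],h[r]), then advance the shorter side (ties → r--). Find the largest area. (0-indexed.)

max area = 36

l=0 r=5: min(1,1)*5=5 best=5 *, r--
l=0 r=4: min(1,12)*4=4 best=5, l++
l=1 r=4: min(14,12)*3=36 best=36 *, r--
l=1 r=3: min(14,1)*2=2 best=36, r--
l=1 r=2: min(14,6)*1=6 best=36, r--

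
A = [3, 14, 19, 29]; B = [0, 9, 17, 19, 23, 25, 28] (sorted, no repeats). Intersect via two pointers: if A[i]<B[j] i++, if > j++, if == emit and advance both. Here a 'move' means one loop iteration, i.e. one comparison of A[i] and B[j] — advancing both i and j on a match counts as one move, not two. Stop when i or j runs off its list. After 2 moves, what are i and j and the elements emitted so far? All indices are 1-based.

[i=1,j=1] 3>0 → j++
[i=1,j=2] 3<9 → i++

i=2, j=2, emitted=[]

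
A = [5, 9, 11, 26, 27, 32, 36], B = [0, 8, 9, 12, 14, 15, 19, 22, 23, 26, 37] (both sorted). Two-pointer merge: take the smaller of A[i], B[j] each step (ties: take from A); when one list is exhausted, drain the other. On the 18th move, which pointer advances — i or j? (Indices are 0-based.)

j

i=0 j=0: A[i]=5>B[j]=0 take 0, j++
i=0 j=1: A[i]=5<=B[j]=8 take 5, i++
i=1 j=1: A[i]=9>B[j]=8 take 8, j++
i=1 j=2: A[i]=9<=B[j]=9 take 9, i++
i=2 j=2: A[i]=11>B[j]=9 take 9, j++
i=2 j=3: A[i]=11<=B[j]=12 take 11, i++
i=3 j=3: A[i]=26>B[j]=12 take 12, j++
i=3 j=4: A[i]=26>B[j]=14 take 14, j++
i=3 j=5: A[i]=26>B[j]=15 take 15, j++
i=3 j=6: A[i]=26>B[j]=19 take 19, j++
i=3 j=7: A[i]=26>B[j]=22 take 22, j++
i=3 j=8: A[i]=26>B[j]=23 take 23, j++
i=3 j=9: A[i]=26<=B[j]=26 take 26, i++
i=4 j=9: A[i]=27>B[j]=26 take 26, j++
i=4 j=10: A[i]=27<=B[j]=37 take 27, i++
i=5 j=10: A[i]=32<=B[j]=37 take 32, i++
i=6 j=10: A[i]=36<=B[j]=37 take 36, i++
i=7 j=10: A done, take B[j]=37, j++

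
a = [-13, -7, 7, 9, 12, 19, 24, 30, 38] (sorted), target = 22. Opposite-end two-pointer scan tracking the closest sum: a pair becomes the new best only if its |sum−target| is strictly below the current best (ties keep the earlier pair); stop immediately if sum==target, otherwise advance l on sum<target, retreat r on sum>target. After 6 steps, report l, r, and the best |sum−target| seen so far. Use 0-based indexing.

l=2, r=4, best |Δ|=1

[0,8] -13+38=25 d=3 * → r--
[0,7] -13+30=17 d=5 → l++
[1,7] -7+30=23 d=1 * → r--
[1,6] -7+24=17 d=5 → l++
[2,6] 7+24=31 d=9 → r--
[2,5] 7+19=26 d=4 → r--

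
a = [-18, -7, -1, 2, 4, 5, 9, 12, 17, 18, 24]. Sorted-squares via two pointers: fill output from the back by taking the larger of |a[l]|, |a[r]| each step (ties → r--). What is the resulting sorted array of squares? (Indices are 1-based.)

[1,11] |-18|<=|24| out[11]=576 → r--
[1,10] |-18|<=|18| out[10]=324 → r--
[1,9] |-18|>|17| out[9]=324 → l++
[2,9] |-7|<=|17| out[8]=289 → r--
[2,8] |-7|<=|12| out[7]=144 → r--
[2,7] |-7|<=|9| out[6]=81 → r--
[2,6] |-7|>|5| out[5]=49 → l++
[3,6] |-1|<=|5| out[4]=25 → r--
[3,5] |-1|<=|4| out[3]=16 → r--
[3,4] |-1|<=|2| out[2]=4 → r--
[3,3] |-1|<=|-1| out[1]=1 → r--

[1, 4, 16, 25, 49, 81, 144, 289, 324, 324, 576]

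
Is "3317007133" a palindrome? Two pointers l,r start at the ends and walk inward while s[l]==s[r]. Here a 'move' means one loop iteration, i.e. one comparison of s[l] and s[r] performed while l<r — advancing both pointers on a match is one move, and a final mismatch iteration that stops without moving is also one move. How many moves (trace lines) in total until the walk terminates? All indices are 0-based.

l=0 r=9: '3'=='3', l++,r--
l=1 r=8: '3'=='3', l++,r--
l=2 r=7: '1'=='1', l++,r--
l=3 r=6: '7'=='7', l++,r--
l=4 r=5: '0'=='0', l++,r--

5 moves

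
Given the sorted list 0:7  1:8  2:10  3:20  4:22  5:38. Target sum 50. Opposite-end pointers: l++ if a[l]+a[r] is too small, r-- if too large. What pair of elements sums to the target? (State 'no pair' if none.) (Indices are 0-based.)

no pair

l=0 r=5: 7+38=45 <50, l++
l=1 r=5: 8+38=46 <50, l++
l=2 r=5: 10+38=48 <50, l++
l=3 r=5: 20+38=58 >50, r--
l=3 r=4: 20+22=42 <50, l++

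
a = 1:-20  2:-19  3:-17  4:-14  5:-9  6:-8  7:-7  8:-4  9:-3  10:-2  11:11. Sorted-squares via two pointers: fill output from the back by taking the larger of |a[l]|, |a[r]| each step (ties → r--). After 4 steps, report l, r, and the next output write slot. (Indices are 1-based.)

l=5, r=11, next write slot=7

l=1 r=11: |-20|>|11| out[11]=400, l++
l=2 r=11: |-19|>|11| out[10]=361, l++
l=3 r=11: |-17|>|11| out[9]=289, l++
l=4 r=11: |-14|>|11| out[8]=196, l++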